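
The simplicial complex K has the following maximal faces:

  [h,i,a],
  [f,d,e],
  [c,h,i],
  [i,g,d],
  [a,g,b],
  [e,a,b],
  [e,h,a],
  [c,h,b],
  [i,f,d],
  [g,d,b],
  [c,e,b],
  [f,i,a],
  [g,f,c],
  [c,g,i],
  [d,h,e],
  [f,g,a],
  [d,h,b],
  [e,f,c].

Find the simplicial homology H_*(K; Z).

Order the vertices as a < b < c < d < e < f < g < h < i. Listing each simplex with vertices in this order, K has dimension 2 with simplices:

  0-simplices (9): a, b, c, d, e, f, g, h, i
  1-simplices (27): ab, ae, af, ag, ah, ai, bc, bd, be, bg, bh, ce, cf, cg, ch, ci, de, df, dg, dh, di, ef, eh, fg, fi, gi, hi
  2-simplices (18): abe, abg, aeh, afg, afi, ahi, bce, bch, bdg, bdh, cef, cfg, cgi, chi, def, deh, dfi, dgi

Hence C_0 ≅ Z^9, C_1 ≅ Z^27, C_2 ≅ Z^18.

Boundary ∂_1: C_1 → C_0 sends each edge [p,q] (with p < q) to q − p.
As a 9×27 matrix over Z this has rank 8, with invariant factors (1,1,1,1,1,1,1,1).

∂_2: C_2 → C_1 acts by ∂[p,q,r] = [q,r] − [p,r] + [p,q]. For instance
  ∂bdg = dg − bg + bd,
  ∂deh = eh − dh + de.
This gives a 27×18 integer matrix of rank 18; reducing to Smith normal form yields diagonal entries (1,1,1,1,1,1,1,1,1,1,1,1,1,1,1,1,1,2).

Computing H_k = (kernel of ∂_k) / (image of ∂_{k+1}):

  H_0: rank C_0 − rank ∂_1 = 9 − 8 = 1, and the invariant factors of ∂_1 are all 1, so H_0 = Z.
  H_1: rank ker ∂_1 − rank ∂_2 = (27 − 8) − 18 = 1, and ∂_2 has invariant factor 2 > 1, so H_1 = Z ⊕ Z_2.
  H_2: rank ker ∂_2 − rank ∂_3 = (18 − 18) − 0 = 0, and there is no ∂_3, so H_2 = 0.

H_0 = Z,  H_1 = Z ⊕ Z_2,  H_2 = 0.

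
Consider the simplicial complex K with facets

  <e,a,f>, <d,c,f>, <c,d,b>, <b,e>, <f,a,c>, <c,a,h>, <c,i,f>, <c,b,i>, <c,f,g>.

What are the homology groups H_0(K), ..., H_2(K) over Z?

H_0 ≅ Z,  H_1 ≅ Z,  H_2 = 0.

Take the total order a < b < c < d < e < f < g < h < i on the vertex set. Then K (dimension 2) consists of the simplices:

  0-simplices (9): a, b, c, d, e, f, g, h, i
  1-simplices (17): ac, ae, af, ah, bc, bd, be, bi, cd, cf, cg, ch, ci, df, ef, fg, fi
  2-simplices (8): acf, ach, aef, bcd, bci, cdf, cfg, cfi

Hence C_0 ≅ Z^9, C_1 ≅ Z^17, C_2 ≅ Z^8.

Boundary ∂_1: C_1 → C_0 maps an edge to its endpoints' difference, ∂[p,q] = q − p. For instance
  ∂fg = g − f.
The resulting 9×17 matrix has rank 8, and its Smith normal form has invariant factors (1,1,1,1,1,1,1,1).

Boundary ∂_2: C_2 → C_1 acts by ∂[p,q,r] = [q,r] − [p,r] + [p,q]. For instance
  ∂cfg = fg − cg + cf,
  ∂ach = ch − ah + ac.
The resulting 17×8 matrix has rank 8, and its Smith normal form has invariant factors (1,1,1,1,1,1,1,1).

From H_k ≅ ker(∂_k) / im(∂_{k+1}) we obtain:

  H_0: rank C_0 − rank ∂_1 = 9 − 8 = 1, and the invariant factors of ∂_1 are all 1, so H_0 = Z.
  H_1: rank ker ∂_1 − rank ∂_2 = (17 − 8) − 8 = 1, and the invariant factors of ∂_2 are all 1, so H_1 = Z.
  H_2: rank ker ∂_2 − rank ∂_3 = (8 − 8) − 0 = 0, and there is no ∂_3, so H_2 = 0.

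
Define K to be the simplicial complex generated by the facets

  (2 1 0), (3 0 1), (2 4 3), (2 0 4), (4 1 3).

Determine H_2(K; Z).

Order the vertices as 0 < 1 < 2 < 3 < 4. Listing each simplex with vertices in this order, K has dimension 2 with simplices:

  0-simplices (5): [0], [1], [2], [3], [4]
  1-simplices (10): [0,1], [0,2], [0,3], [0,4], [1,2], [1,3], [1,4], [2,3], [2,4], [3,4]
  2-simplices (5): [0,1,2], [0,1,3], [0,2,4], [1,3,4], [2,3,4]

giving chain groups C_0 ≅ Z^5, C_1 ≅ Z^10, C_2 ≅ Z^5.

∂_1: C_1 → C_0 is given by ∂[p,q] = [q] − [p].
As a 5×10 matrix over Z this has rank 4, with invariant factors (1,1,1,1).

The boundary map ∂_2: C_2 → C_1 acts by ∂[p,q,r] = [q,r] − [p,r] + [p,q]. For instance
  ∂[0,2,4] = [2,4] − [0,4] + [0,2],
  ∂[1,3,4] = [3,4] − [1,4] + [1,3].
As a 10×5 matrix over Z this has rank 5, with invariant factors (1,1,1,1,1).

From H_k ≅ ker(∂_k) / im(∂_{k+1}) we obtain:

  H_2: rank ker ∂_2 − rank ∂_3 = (5 − 5) − 0 = 0, and there is no ∂_3, so H_2 = 0.

H_2 ≅ 0.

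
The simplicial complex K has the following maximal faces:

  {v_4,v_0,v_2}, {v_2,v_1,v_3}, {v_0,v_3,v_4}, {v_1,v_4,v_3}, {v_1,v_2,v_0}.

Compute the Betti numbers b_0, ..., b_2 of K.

Order the vertices as v_0 < v_1 < v_2 < v_3 < v_4. Listing each simplex with vertices in this order, K has dimension 2 with simplices:

  0-simplices (5): [v_0], [v_1], [v_2], [v_3], [v_4]
  1-simplices (10): [v_0,v_1], [v_0,v_2], [v_0,v_3], [v_0,v_4], [v_1,v_2], [v_1,v_3], [v_1,v_4], [v_2,v_3], [v_2,v_4], [v_3,v_4]
  2-simplices (5): [v_0,v_1,v_2], [v_0,v_2,v_4], [v_0,v_3,v_4], [v_1,v_2,v_3], [v_1,v_3,v_4]

giving chain groups C_0 ≅ Z^5, C_1 ≅ Z^10, C_2 ≅ Z^5.

∂_1: C_1 → C_0 sends each edge [p,q] (with p < q) to q − p. For instance
  ∂[v_0,v_4] = [v_4] − [v_0].
This gives a 5×10 integer matrix of rank 4; reducing to Smith normal form yields diagonal entries (1,1,1,1).

∂_2: C_2 → C_1 acts by ∂[p,q,r] = [q,r] − [p,r] + [p,q]. For instance
  ∂[v_0,v_2,v_4] = [v_2,v_4] − [v_0,v_4] + [v_0,v_2],
  ∂[v_1,v_3,v_4] = [v_3,v_4] − [v_1,v_4] + [v_1,v_3].
The 10×5 boundary matrix has rank 5 and Smith normal form diag(1,1,1,1,1).

Reading off H_k = ker ∂_k / im ∂_{k+1}:

  H_0: rank C_0 − rank ∂_1 = 5 − 4 = 1, and the invariant factors of ∂_1 are all 1, so H_0 ≅ Z.
  H_1: rank ker ∂_1 − rank ∂_2 = (10 − 4) − 5 = 1, and the invariant factors of ∂_2 are all 1, so H_1 ≅ Z.
  H_2: rank ker ∂_2 − rank ∂_3 = (5 − 5) − 0 = 0, and there is no ∂_3, so H_2 ≅ 0.

Hence the Betti numbers are b_0 = 1, b_1 = 1, b_2 = 0.

b_0 = 1, b_1 = 1, b_2 = 0.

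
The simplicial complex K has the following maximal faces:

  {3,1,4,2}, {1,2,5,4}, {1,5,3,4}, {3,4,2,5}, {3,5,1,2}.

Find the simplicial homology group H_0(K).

H_0 = Z.

We work with the vertex ordering 1 < 2 < 3 < 4 < 5. The simplices of K, each written with vertices in increasing order, are:

  0-simplices (5): [1], [2], [3], [4], [5]
  1-simplices (10): [1,2], [1,3], [1,4], [1,5], [2,3], [2,4], [2,5], [3,4], [3,5], [4,5]
  2-simplices (10): [1,2,3], [1,2,4], [1,2,5], [1,3,4], [1,3,5], [1,4,5], [2,3,4], [2,3,5], [2,4,5], [3,4,5]
  3-simplices (5): [1,2,3,4], [1,2,3,5], [1,2,4,5], [1,3,4,5], [2,3,4,5]

so the chain groups are C_0 ≅ Z^5, C_1 ≅ Z^10, C_2 ≅ Z^10, C_3 ≅ Z^5.

The boundary map ∂_1: C_1 → C_0 sends each edge [p,q] (with p < q) to q − p. For instance
  ∂[1,2] = [2] − [1].
This gives a 5×10 integer matrix of rank 4; reducing to Smith normal form yields diagonal entries (1,1,1,1).

∂_2: C_2 → C_1 maps a triangle to the signed sum of its edges. For instance
  ∂[2,3,5] = [3,5] − [2,5] + [2,3],
  ∂[1,2,4] = [2,4] − [1,4] + [1,2].
The 10×10 boundary matrix has rank 6 and Smith normal form diag(1,1,1,1,1,1).

The boundary map ∂_3: C_3 → C_2 sends each 3-simplex σ to the alternating sum Σ_i (−1)^i (σ with its i-th vertex removed). For instance
  ∂[1,2,3,5] = [2,3,5] − [1,3,5] + [1,2,5] − [1,2,3],
  ∂[2,3,4,5] = [3,4,5] − [2,4,5] + [2,3,5] − [2,3,4].
As a 10×5 matrix over Z this has rank 4, with invariant factors (1,1,1,1).

Computing H_k = (kernel of ∂_k) / (image of ∂_{k+1}):

  H_0: rank C_0 − rank ∂_1 = 5 − 4 = 1, and the invariant factors of ∂_1 are all 1, so H_0 ≅ Z.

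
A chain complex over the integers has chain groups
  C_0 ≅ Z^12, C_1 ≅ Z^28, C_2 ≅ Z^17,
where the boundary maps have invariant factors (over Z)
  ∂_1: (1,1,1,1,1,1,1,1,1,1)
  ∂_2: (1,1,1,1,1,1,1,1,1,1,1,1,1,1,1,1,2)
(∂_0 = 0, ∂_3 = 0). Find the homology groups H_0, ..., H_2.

H_0 ≅ Z^2,  H_1 ≅ Z ⊕ Z/2,  H_2 = 0.

H_0: b_0 = 12 − 0 − 10 = 2; torsion from ∂_1 factors > 1: none. So H_0 ≅ Z^2.
H_1: b_1 = 28 − 10 − 17 = 1; torsion from ∂_2 factors > 1: [2]. So H_1 ≅ Z ⊕ Z/2.
H_2: b_2 = 17 − 17 − 0 = 0; torsion from ∂_3 factors > 1: none. So H_2 ≅ 0.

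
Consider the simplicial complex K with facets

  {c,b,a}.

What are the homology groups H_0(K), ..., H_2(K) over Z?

H_0 ≅ Z,  H_1 = 0,  H_2 = 0.

We work with the vertex ordering a < b < c. The simplices of K, each written with vertices in increasing order, are:

  0-simplices (3): a, b, c
  1-simplices (3): ab, ac, bc
  2-simplices (1): abc

Hence C_0 ≅ Z^3, C_1 ≅ Z^3, C_2 ≅ Z^1.

∂_1: C_1 → C_0 maps an edge to its endpoints' difference, ∂[p,q] = q − p. For instance
  ∂ac = c − a.
The resulting 3×3 matrix has rank 2, and its Smith normal form has invariant factors (1,1).

∂_2: C_2 → C_1 acts by ∂[p,q,r] = [q,r] − [p,r] + [p,q]. For instance
  ∂abc = bc − ac + ab.
The resulting 3×1 matrix has rank 1, and its Smith normal form has invariant factors (1).

Reading off H_k = ker ∂_k / im ∂_{k+1}:

  H_0: rank C_0 − rank ∂_1 = 3 − 2 = 1, and the invariant factors of ∂_1 are all 1, so H_0 ≅ Z.
  H_1: rank ker ∂_1 − rank ∂_2 = (3 − 2) − 1 = 0, and the invariant factors of ∂_2 are all 1, so H_1 ≅ 0.
  H_2: rank ker ∂_2 − rank ∂_3 = (1 − 1) − 0 = 0, and there is no ∂_3, so H_2 ≅ 0.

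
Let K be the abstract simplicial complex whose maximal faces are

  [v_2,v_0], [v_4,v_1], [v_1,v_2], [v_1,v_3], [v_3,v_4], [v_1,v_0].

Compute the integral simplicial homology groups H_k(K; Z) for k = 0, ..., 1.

K has 5 vertices, 6 edges.
rank ∂_0 = 0, rank ∂_1 = 4 ⇒ b_0 = 5 − 0 − 4 = 1; all invariant factors of ∂_1 are 1 so no torsion. So H_0 = Z.
rank ∂_1 = 4, rank ∂_2 = 0 ⇒ b_1 = 6 − 4 − 0 = 2. So H_1 = Z^2.

H_0 ≅ Z,  H_1 ≅ Z^2.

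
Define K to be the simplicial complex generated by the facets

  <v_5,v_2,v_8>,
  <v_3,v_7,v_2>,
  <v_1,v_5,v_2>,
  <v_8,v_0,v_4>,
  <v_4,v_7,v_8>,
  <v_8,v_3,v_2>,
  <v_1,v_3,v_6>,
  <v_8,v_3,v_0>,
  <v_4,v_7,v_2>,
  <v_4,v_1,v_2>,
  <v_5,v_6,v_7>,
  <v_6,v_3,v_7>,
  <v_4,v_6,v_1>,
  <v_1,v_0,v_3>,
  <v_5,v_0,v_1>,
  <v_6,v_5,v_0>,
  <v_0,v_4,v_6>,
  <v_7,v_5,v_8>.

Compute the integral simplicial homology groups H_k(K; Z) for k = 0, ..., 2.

H_0 ≅ Z,  H_1 ≅ Z ⊕ Z/2,  H_2 = 0.

We work with the vertex ordering v_0 < v_1 < v_2 < v_3 < v_4 < v_5 < v_6 < v_7 < v_8. The simplices of K, each written with vertices in increasing order, are:

  0-simplices (9): [v_0], [v_1], [v_2], [v_3], [v_4], [v_5], [v_6], [v_7], [v_8]
  1-simplices (27): (27 of them)
  2-simplices (18): (18 of them)

giving chain groups C_0 ≅ Z^9, C_1 ≅ Z^27, C_2 ≅ Z^18.

The boundary map ∂_1: C_1 → C_0 sends each edge [p,q] (with p < q) to q − p.
The resulting 9×27 matrix has rank 8, and its Smith normal form has invariant factors (1,1,1,1,1,1,1,1).

Boundary ∂_2: C_2 → C_1 maps a triangle to the signed sum of its edges. For instance
  ∂[v_5,v_6,v_7] = [v_6,v_7] − [v_5,v_7] + [v_5,v_6],
  ∂[v_2,v_4,v_7] = [v_4,v_7] − [v_2,v_7] + [v_2,v_4].
As a 27×18 matrix over Z this has rank 18, with invariant factors (1,1,1,1,1,1,1,1,1,1,1,1,1,1,1,1,1,2).

Computing H_k = (kernel of ∂_k) / (image of ∂_{k+1}):

  H_0: rank C_0 − rank ∂_1 = 9 − 8 = 1, and the invariant factors of ∂_1 are all 1, so H_0 = Z.
  H_1: rank ker ∂_1 − rank ∂_2 = (27 − 8) − 18 = 1, and ∂_2 has invariant factor 2 > 1, so H_1 = Z ⊕ Z/2.
  H_2: rank ker ∂_2 − rank ∂_3 = (18 − 18) − 0 = 0, and there is no ∂_3, so H_2 = 0.

As a check, the Euler characteristic is 9 − 27 + 18 = 0, which agrees with 1 − 1 + 0 = 0.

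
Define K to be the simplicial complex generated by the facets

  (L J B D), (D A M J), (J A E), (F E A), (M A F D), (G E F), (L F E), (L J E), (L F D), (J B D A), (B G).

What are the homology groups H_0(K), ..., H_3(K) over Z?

We work with the vertex ordering A < B < D < E < F < G < J < L < M. The simplices of K, each written with vertices in increasing order, are:

  0-simplices (9): A, B, D, E, F, G, J, L, M
  1-simplices (23): AB, AD, AE, AF, AJ, AM, BD, BG, BJ, BL, DF, DJ, DL, DM, EF, EG, EJ, EL, FG, FL, FM, JL, JM
  2-simplices (19): ABD, ABJ, ADF, ADJ, ADM, AEF, AEJ, AFM, AJM, BDJ, BDL, BJL, DFL, DFM, DJL, DJM, EFG, EFL, EJL
  3-simplices (4): ABDJ, ADFM, ADJM, BDJL

so the chain groups are C_0 ≅ Z^9, C_1 ≅ Z^23, C_2 ≅ Z^19, C_3 ≅ Z^4.

∂_1: C_1 → C_0 is given by ∂[p,q] = [q] − [p]. For instance
  ∂EG = G − E.
The resulting 9×23 matrix has rank 8, and its Smith normal form has invariant factors (1,1,1,1,1,1,1,1).

∂_2: C_2 → C_1 acts by ∂[p,q,r] = [q,r] − [p,r] + [p,q]. For instance
  ∂AEF = EF − AF + AE,
  ∂DFL = FL − DL + DF.
As a 23×19 matrix over Z this has rank 14, with invariant factors (1,1,1,1,1,1,1,1,1,1,1,1,1,1).

The boundary map ∂_3: C_3 → C_2 sends each 3-simplex σ to the alternating sum Σ_i (−1)^i (σ with its i-th vertex removed). For instance
  ∂ADFM = DFM − AFM + ADM − ADF,
  ∂ABDJ = BDJ − ADJ + ABJ − ABD.
The resulting 19×4 matrix has rank 4, and its Smith normal form has invariant factors (1,1,1,1).

Reading off H_k = ker ∂_k / im ∂_{k+1}:

  H_0: rank C_0 − rank ∂_1 = 9 − 8 = 1, and the invariant factors of ∂_1 are all 1, so H_0 = Z.
  H_1: rank ker ∂_1 − rank ∂_2 = (23 − 8) − 14 = 1, and the invariant factors of ∂_2 are all 1, so H_1 = Z.
  H_2: rank ker ∂_2 − rank ∂_3 = (19 − 14) − 4 = 1, and the invariant factors of ∂_3 are all 1, so H_2 = Z.
  H_3: rank ker ∂_3 − rank ∂_4 = (4 − 4) − 0 = 0, and there is no ∂_4, so H_3 = 0.

H_0 ≅ Z,  H_1 ≅ Z,  H_2 ≅ Z,  H_3 = 0.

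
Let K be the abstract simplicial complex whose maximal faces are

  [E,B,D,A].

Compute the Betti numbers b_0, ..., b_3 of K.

b_0 = 1, b_1 = 0, b_2 = 0, b_3 = 0.

K has 4 vertices, 6 edges, 4 triangles, 1 3-simplex.
rank ∂_0 = 0, rank ∂_1 = 3 ⇒ b_0 = 4 − 0 − 3 = 1; all invariant factors of ∂_1 are 1 so no torsion. So H_0 = Z.
rank ∂_1 = 3, rank ∂_2 = 3 ⇒ b_1 = 6 − 3 − 3 = 0; all invariant factors of ∂_2 are 1 so no torsion. So H_1 = 0.
rank ∂_2 = 3, rank ∂_3 = 1 ⇒ b_2 = 4 − 3 − 1 = 0; all invariant factors of ∂_3 are 1 so no torsion. So H_2 = 0.
rank ∂_3 = 1, rank ∂_4 = 0 ⇒ b_3 = 1 − 1 − 0 = 0. So H_3 = 0.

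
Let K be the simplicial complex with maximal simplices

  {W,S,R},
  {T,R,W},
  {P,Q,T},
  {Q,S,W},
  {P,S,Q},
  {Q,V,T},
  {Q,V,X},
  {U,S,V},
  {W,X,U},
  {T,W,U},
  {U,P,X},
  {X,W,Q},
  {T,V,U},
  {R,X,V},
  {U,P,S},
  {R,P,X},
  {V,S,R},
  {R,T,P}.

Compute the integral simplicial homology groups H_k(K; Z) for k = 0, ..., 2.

We work with the vertex ordering P < Q < R < S < T < U < V < W < X. The simplices of K, each written with vertices in increasing order, are:

  0-simplices (9): P, Q, R, S, T, U, V, W, X
  1-simplices (27): PQ, PR, PS, PT, PU, PX, QS, QT, QV, QW, QX, RS, RT, RV, RW, RX, SU, SV, SW, TU, TV, TW, UV, UW, UX, VX, WX
  2-simplices (18): PQS, PQT, PRT, PRX, PSU, PUX, QSW, QTV, QVX, QWX, RSV, RSW, RTW, RVX, SUV, TUV, TUW, UWX

so the chain groups are C_0 ≅ Z^9, C_1 ≅ Z^27, C_2 ≅ Z^18.

∂_1: C_1 → C_0 is given by ∂[p,q] = [q] − [p]. For instance
  ∂PS = S − P.
As a 9×27 matrix over Z this has rank 8, with invariant factors (1,1,1,1,1,1,1,1).

Boundary ∂_2: C_2 → C_1 acts by ∂[p,q,r] = [q,r] − [p,r] + [p,q]. For instance
  ∂PUX = UX − PX + PU,
  ∂RVX = VX − RX + RV.
This gives a 27×18 integer matrix of rank 17; reducing to Smith normal form yields diagonal entries (1,1,1,1,1,1,1,1,1,1,1,1,1,1,1,1,1).

Reading off H_k = ker ∂_k / im ∂_{k+1}:

  H_0: rank C_0 − rank ∂_1 = 9 − 8 = 1, and the invariant factors of ∂_1 are all 1, so H_0 ≅ Z.
  H_1: rank ker ∂_1 − rank ∂_2 = (27 − 8) − 17 = 2, and the invariant factors of ∂_2 are all 1, so H_1 ≅ Z^2.
  H_2: rank ker ∂_2 − rank ∂_3 = (18 − 17) − 0 = 1, and there is no ∂_3, so H_2 ≅ Z.

(K is a triangulation of the torus T^2.)

H_0 ≅ Z,  H_1 ≅ Z^2,  H_2 ≅ Z.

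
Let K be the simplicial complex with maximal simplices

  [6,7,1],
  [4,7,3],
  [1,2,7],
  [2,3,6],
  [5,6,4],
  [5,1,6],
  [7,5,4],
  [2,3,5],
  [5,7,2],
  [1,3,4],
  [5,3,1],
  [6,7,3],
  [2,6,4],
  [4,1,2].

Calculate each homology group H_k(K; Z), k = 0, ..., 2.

H_0 ≅ Z,  H_1 ≅ Z^2,  H_2 ≅ Z.

Order the vertices as 1 < 2 < 3 < 4 < 5 < 6 < 7. Listing each simplex with vertices in this order, K has dimension 2 with simplices:

  0-simplices (7): [1], [2], [3], [4], [5], [6], [7]
  1-simplices (21): [1,2], [1,3], [1,4], [1,5], [1,6], [1,7], [2,3], [2,4], [2,5], [2,6], [2,7], [3,4], [3,5], [3,6], [3,7], [4,5], [4,6], [4,7], [5,6], [5,7], [6,7]
  2-simplices (14): [1,2,4], [1,2,7], [1,3,4], [1,3,5], [1,5,6], [1,6,7], [2,3,5], [2,3,6], [2,4,6], [2,5,7], [3,4,7], [3,6,7], [4,5,6], [4,5,7]

Hence C_0 ≅ Z^7, C_1 ≅ Z^21, C_2 ≅ Z^14.

Boundary ∂_1: C_1 → C_0 is given by ∂[p,q] = [q] − [p]. For instance
  ∂[3,4] = [4] − [3].
This gives a 7×21 integer matrix of rank 6; reducing to Smith normal form yields diagonal entries (1,1,1,1,1,1).

The boundary map ∂_2: C_2 → C_1 maps a triangle to the signed sum of its edges. For instance
  ∂[2,3,6] = [3,6] − [2,6] + [2,3],
  ∂[1,5,6] = [5,6] − [1,6] + [1,5].
The resulting 21×14 matrix has rank 13, and its Smith normal form has invariant factors (1,1,1,1,1,1,1,1,1,1,1,1,1).

Computing H_k = (kernel of ∂_k) / (image of ∂_{k+1}):

  H_0: rank C_0 − rank ∂_1 = 7 − 6 = 1, and the invariant factors of ∂_1 are all 1, so H_0 ≅ Z.
  H_1: rank ker ∂_1 − rank ∂_2 = (21 − 6) − 13 = 2, and the invariant factors of ∂_2 are all 1, so H_1 ≅ Z^2.
  H_2: rank ker ∂_2 − rank ∂_3 = (14 − 13) − 0 = 1, and there is no ∂_3, so H_2 ≅ Z.

As a check, the Euler characteristic is 7 − 21 + 14 = 0, which agrees with 1 − 2 + 1 = 0.
(K is a triangulation of the torus T^2.)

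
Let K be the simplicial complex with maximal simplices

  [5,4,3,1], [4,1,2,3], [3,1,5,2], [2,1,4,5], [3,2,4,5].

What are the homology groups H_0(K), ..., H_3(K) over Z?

H_0 = Z,  H_1 = 0,  H_2 = 0,  H_3 = Z.

Fix the vertex order 1 < 2 < 3 < 4 < 5 and write every simplex with vertices in increasing order. Then dim K = 3 and the simplices of K are:

  0-simplices (5): [1], [2], [3], [4], [5]
  1-simplices (10): [1,2], [1,3], [1,4], [1,5], [2,3], [2,4], [2,5], [3,4], [3,5], [4,5]
  2-simplices (10): [1,2,3], [1,2,4], [1,2,5], [1,3,4], [1,3,5], [1,4,5], [2,3,4], [2,3,5], [2,4,5], [3,4,5]
  3-simplices (5): [1,2,3,4], [1,2,3,5], [1,2,4,5], [1,3,4,5], [2,3,4,5]

giving chain groups C_0 ≅ Z^5, C_1 ≅ Z^10, C_2 ≅ Z^10, C_3 ≅ Z^5.

The boundary map ∂_1: C_1 → C_0 sends each edge [p,q] (with p < q) to q − p.
As a 5×10 matrix over Z this has rank 4, with invariant factors (1,1,1,1).

The boundary map ∂_2: C_2 → C_1 maps a triangle to the signed sum of its edges. For instance
  ∂[2,4,5] = [4,5] − [2,5] + [2,4],
  ∂[3,4,5] = [4,5] − [3,5] + [3,4].
As a 10×10 matrix over Z this has rank 6, with invariant factors (1,1,1,1,1,1).

∂_3: C_3 → C_2 sends each 3-simplex σ to the alternating sum Σ_i (−1)^i (σ with its i-th vertex removed). For instance
  ∂[2,3,4,5] = [3,4,5] − [2,4,5] + [2,3,5] − [2,3,4],
  ∂[1,2,3,4] = [2,3,4] − [1,3,4] + [1,2,4] − [1,2,3].
As a 10×5 matrix over Z this has rank 4, with invariant factors (1,1,1,1).

Computing H_k = (kernel of ∂_k) / (image of ∂_{k+1}):

  H_0: rank C_0 − rank ∂_1 = 5 − 4 = 1, and the invariant factors of ∂_1 are all 1, so H_0 = Z.
  H_1: rank ker ∂_1 − rank ∂_2 = (10 − 4) − 6 = 0, and the invariant factors of ∂_2 are all 1, so H_1 = 0.
  H_2: rank ker ∂_2 − rank ∂_3 = (10 − 6) − 4 = 0, and the invariant factors of ∂_3 are all 1, so H_2 = 0.
  H_3: rank ker ∂_3 − rank ∂_4 = (5 − 4) − 0 = 1, and there is no ∂_4, so H_3 = Z.

As a check, the Euler characteristic is 5 − 10 + 10 − 5 = 0, which agrees with 1 − 0 + 0 − 1 = 0.
(K is a triangulation of the 3-sphere S^3.)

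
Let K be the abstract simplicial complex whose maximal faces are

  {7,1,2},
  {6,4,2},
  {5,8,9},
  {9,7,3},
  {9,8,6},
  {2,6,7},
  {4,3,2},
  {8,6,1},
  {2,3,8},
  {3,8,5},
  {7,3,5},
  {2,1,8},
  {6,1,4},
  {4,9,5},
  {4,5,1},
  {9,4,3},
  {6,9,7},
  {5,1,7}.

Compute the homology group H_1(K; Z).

Order the vertices as 1 < 2 < 3 < 4 < 5 < 6 < 7 < 8 < 9. Listing each simplex with vertices in this order, K has dimension 2 with simplices:

  0-simplices (9): [1], [2], [3], [4], [5], [6], [7], [8], [9]
  1-simplices (27): (27 of them)
  2-simplices (18): [1,2,7], [1,2,8], [1,4,5], [1,4,6], [1,5,7], [1,6,8], [2,3,4], [2,3,8], [2,4,6], [2,6,7], [3,4,9], [3,5,7], [3,5,8], [3,7,9], [4,5,9], [5,8,9], [6,7,9], [6,8,9]

Hence C_0 ≅ Z^9, C_1 ≅ Z^27, C_2 ≅ Z^18.

The boundary map ∂_1: C_1 → C_0 maps an edge to its endpoints' difference, ∂[p,q] = q − p.
The resulting 9×27 matrix has rank 8, and its Smith normal form has invariant factors (1,1,1,1,1,1,1,1).

∂_2: C_2 → C_1 acts by ∂[p,q,r] = [q,r] − [p,r] + [p,q]. For instance
  ∂[3,5,8] = [5,8] − [3,8] + [3,5],
  ∂[1,4,6] = [4,6] − [1,6] + [1,4].
The resulting 27×18 matrix has rank 18, and its Smith normal form has invariant factors (1,1,1,1,1,1,1,1,1,1,1,1,1,1,1,1,1,2).

Reading off H_k = ker ∂_k / im ∂_{k+1}:

  H_1: rank ker ∂_1 − rank ∂_2 = (27 − 8) − 18 = 1, and ∂_2 has invariant factor 2 > 1, so H_1 ≅ Z ⊕ Z/2Z.

H_1 ≅ Z ⊕ Z/2Z.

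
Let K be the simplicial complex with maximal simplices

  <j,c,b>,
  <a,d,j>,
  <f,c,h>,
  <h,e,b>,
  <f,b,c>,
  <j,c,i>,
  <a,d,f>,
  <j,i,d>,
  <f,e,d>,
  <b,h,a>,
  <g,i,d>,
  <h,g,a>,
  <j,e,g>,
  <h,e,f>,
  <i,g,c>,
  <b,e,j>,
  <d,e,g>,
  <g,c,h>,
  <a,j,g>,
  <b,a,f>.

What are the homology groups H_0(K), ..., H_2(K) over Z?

We work with the vertex ordering a < b < c < d < e < f < g < h < i < j. The simplices of K, each written with vertices in increasing order, are:

  0-simplices (10): a, b, c, d, e, f, g, h, i, j
  1-simplices (30): ab, ad, af, ag, ah, aj, bc, be, bf, bh, bj, cf, cg, ch, ci, cj, de, df, dg, di, dj, ef, eg, eh, ej, fh, gh, gi, gj, ij
  2-simplices (20): abf, abh, adf, adj, agh, agj, bcf, bcj, beh, bej, cfh, cgh, cgi, cij, def, deg, dgi, dij, efh, egj

Hence C_0 ≅ Z^10, C_1 ≅ Z^30, C_2 ≅ Z^20.

Boundary ∂_1: C_1 → C_0 sends each edge [p,q] (with p < q) to q − p. For instance
  ∂eh = h − e.
As a 10×30 matrix over Z this has rank 9, with invariant factors (1,1,1,1,1,1,1,1,1).

∂_2: C_2 → C_1 maps a triangle to the signed sum of its edges. For instance
  ∂adf = df − af + ad,
  ∂dgi = gi − di + dg.
As a 30×20 matrix over Z this has rank 20, with invariant factors (1,1,1,1,1,1,1,1,1,1,1,1,1,1,1,1,1,1,1,2).

From H_k ≅ ker(∂_k) / im(∂_{k+1}) we obtain:

  H_0: rank C_0 − rank ∂_1 = 10 − 9 = 1, and the invariant factors of ∂_1 are all 1, so H_0 ≅ Z.
  H_1: rank ker ∂_1 − rank ∂_2 = (30 − 9) − 20 = 1, and ∂_2 has invariant factor 2 > 1, so H_1 ≅ Z ⊕ Z/2.
  H_2: rank ker ∂_2 − rank ∂_3 = (20 − 20) − 0 = 0, and there is no ∂_3, so H_2 ≅ 0.

H_0 ≅ Z,  H_1 ≅ Z ⊕ Z/2,  H_2 = 0.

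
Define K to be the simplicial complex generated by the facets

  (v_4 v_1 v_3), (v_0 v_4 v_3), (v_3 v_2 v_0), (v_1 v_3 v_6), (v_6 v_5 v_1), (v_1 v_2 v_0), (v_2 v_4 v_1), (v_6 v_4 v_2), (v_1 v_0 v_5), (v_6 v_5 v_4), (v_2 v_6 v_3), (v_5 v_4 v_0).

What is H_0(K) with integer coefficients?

H_0 = Z.

Fix the vertex order v_0 < v_1 < v_2 < v_3 < v_4 < v_5 < v_6 and write every simplex with vertices in increasing order. Then dim K = 2 and the simplices of K are:

  0-simplices (7): [v_0], [v_1], [v_2], [v_3], [v_4], [v_5], [v_6]
  1-simplices (18): (18 of them)
  2-simplices (12): (12 of them)

so the chain groups are C_0 ≅ Z^7, C_1 ≅ Z^18, C_2 ≅ Z^12.

The boundary map ∂_1: C_1 → C_0 maps an edge to its endpoints' difference, ∂[p,q] = q − p. For instance
  ∂[v_0,v_5] = [v_5] − [v_0].
As a 7×18 matrix over Z this has rank 6, with invariant factors (1,1,1,1,1,1).

Boundary ∂_2: C_2 → C_1 maps a triangle to the signed sum of its edges. For instance
  ∂[v_0,v_2,v_3] = [v_2,v_3] − [v_0,v_3] + [v_0,v_2],
  ∂[v_1,v_3,v_4] = [v_3,v_4] − [v_1,v_4] + [v_1,v_3].
The 18×12 boundary matrix has rank 12 and Smith normal form diag(1,1,1,1,1,1,1,1,1,1,1,2).

Now H_k = ker ∂_k / im ∂_{k+1}, so:

  H_0: rank C_0 − rank ∂_1 = 7 − 6 = 1, and the invariant factors of ∂_1 are all 1, so H_0 ≅ Z.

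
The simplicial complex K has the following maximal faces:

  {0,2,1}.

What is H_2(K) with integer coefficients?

H_2 ≅ 0.

K has 3 vertices, 3 edges, 1 triangle.
rank ∂_2 = 1, rank ∂_3 = 0 ⇒ b_2 = 1 − 1 − 0 = 0. So H_2 = 0.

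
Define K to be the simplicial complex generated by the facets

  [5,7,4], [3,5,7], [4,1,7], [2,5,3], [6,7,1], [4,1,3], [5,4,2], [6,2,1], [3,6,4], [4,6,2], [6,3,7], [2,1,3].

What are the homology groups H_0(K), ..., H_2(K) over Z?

H_0 = Z,  H_1 = Z/2,  H_2 = 0.

Take the total order 1 < 2 < 3 < 4 < 5 < 6 < 7 on the vertex set. Then K (dimension 2) consists of the simplices:

  0-simplices (7): [1], [2], [3], [4], [5], [6], [7]
  1-simplices (18): [1,2], [1,3], [1,4], [1,6], [1,7], [2,3], [2,4], [2,5], [2,6], [3,4], [3,5], [3,6], [3,7], [4,5], [4,6], [4,7], [5,7], [6,7]
  2-simplices (12): [1,2,3], [1,2,6], [1,3,4], [1,4,7], [1,6,7], [2,3,5], [2,4,5], [2,4,6], [3,4,6], [3,5,7], [3,6,7], [4,5,7]

giving chain groups C_0 ≅ Z^7, C_1 ≅ Z^18, C_2 ≅ Z^12.

Boundary ∂_1: C_1 → C_0 sends each edge [p,q] (with p < q) to q − p. For instance
  ∂[1,2] = [2] − [1].
As a 7×18 matrix over Z this has rank 6, with invariant factors (1,1,1,1,1,1).

The boundary map ∂_2: C_2 → C_1 acts by ∂[p,q,r] = [q,r] − [p,r] + [p,q]. For instance
  ∂[1,2,6] = [2,6] − [1,6] + [1,2],
  ∂[3,6,7] = [6,7] − [3,7] + [3,6].
The 18×12 boundary matrix has rank 12 and Smith normal form diag(1,1,1,1,1,1,1,1,1,1,1,2).

Computing H_k = (kernel of ∂_k) / (image of ∂_{k+1}):

  H_0: rank C_0 − rank ∂_1 = 7 − 6 = 1, and the invariant factors of ∂_1 are all 1, so H_0 ≅ Z.
  H_1: rank ker ∂_1 − rank ∂_2 = (18 − 6) − 12 = 0, and ∂_2 has invariant factor 2 > 1, so H_1 ≅ Z/2.
  H_2: rank ker ∂_2 − rank ∂_3 = (12 − 12) − 0 = 0, and there is no ∂_3, so H_2 ≅ 0.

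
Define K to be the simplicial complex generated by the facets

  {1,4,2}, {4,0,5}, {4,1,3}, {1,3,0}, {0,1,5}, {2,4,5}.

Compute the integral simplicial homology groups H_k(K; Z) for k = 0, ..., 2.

Fix the vertex order 0 < 1 < 2 < 3 < 4 < 5 and write every simplex with vertices in increasing order. Then dim K = 2 and the simplices of K are:

  0-simplices (6): [0], [1], [2], [3], [4], [5]
  1-simplices (12): [0,1], [0,3], [0,4], [0,5], [1,2], [1,3], [1,4], [1,5], [2,4], [2,5], [3,4], [4,5]
  2-simplices (6): [0,1,3], [0,1,5], [0,4,5], [1,2,4], [1,3,4], [2,4,5]

so the chain groups are C_0 ≅ Z^6, C_1 ≅ Z^12, C_2 ≅ Z^6.

∂_1: C_1 → C_0 maps an edge to its endpoints' difference, ∂[p,q] = q − p.
As a 6×12 matrix over Z this has rank 5, with invariant factors (1,1,1,1,1).

∂_2: C_2 → C_1 maps a triangle to the signed sum of its edges. For instance
  ∂[0,1,5] = [1,5] − [0,5] + [0,1],
  ∂[0,4,5] = [4,5] − [0,5] + [0,4].
This gives a 12×6 integer matrix of rank 6; reducing to Smith normal form yields diagonal entries (1,1,1,1,1,1).

Now H_k = ker ∂_k / im ∂_{k+1}, so:

  H_0: rank C_0 − rank ∂_1 = 6 − 5 = 1, and the invariant factors of ∂_1 are all 1, so H_0 ≅ Z.
  H_1: rank ker ∂_1 − rank ∂_2 = (12 − 5) − 6 = 1, and the invariant factors of ∂_2 are all 1, so H_1 ≅ Z.
  H_2: rank ker ∂_2 − rank ∂_3 = (6 − 6) − 0 = 0, and there is no ∂_3, so H_2 ≅ 0.

H_0 ≅ Z,  H_1 ≅ Z,  H_2 = 0.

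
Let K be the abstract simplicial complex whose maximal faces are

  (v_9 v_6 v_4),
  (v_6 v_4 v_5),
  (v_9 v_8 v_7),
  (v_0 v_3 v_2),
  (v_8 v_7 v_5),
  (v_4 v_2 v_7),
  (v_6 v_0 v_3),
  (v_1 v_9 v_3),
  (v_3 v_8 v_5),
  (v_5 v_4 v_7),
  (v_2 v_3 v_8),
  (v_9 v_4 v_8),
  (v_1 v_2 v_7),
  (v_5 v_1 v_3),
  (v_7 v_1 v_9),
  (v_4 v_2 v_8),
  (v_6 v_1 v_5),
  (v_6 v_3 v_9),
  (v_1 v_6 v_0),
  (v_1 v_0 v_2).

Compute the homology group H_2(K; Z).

K has 10 vertices, 30 edges, 20 triangles.
rank ∂_2 = 20, rank ∂_3 = 0 ⇒ b_2 = 20 − 20 − 0 = 0. So H_2 ≅ 0.

H_2 ≅ 0.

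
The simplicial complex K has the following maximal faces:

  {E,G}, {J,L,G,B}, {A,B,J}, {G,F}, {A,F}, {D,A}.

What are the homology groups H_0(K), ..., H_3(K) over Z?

Order the vertices as A < B < D < E < F < G < J < L. Listing each simplex with vertices in this order, K has dimension 3 with simplices:

  0-simplices (8): A, B, D, E, F, G, J, L
  1-simplices (12): AB, AD, AF, AJ, BG, BJ, BL, EG, FG, GJ, GL, JL
  2-simplices (5): ABJ, BGJ, BGL, BJL, GJL
  3-simplices (1): BGJL

Hence C_0 ≅ Z^8, C_1 ≅ Z^12, C_2 ≅ Z^5, C_3 ≅ Z^1.

Boundary ∂_1: C_1 → C_0 maps an edge to its endpoints' difference, ∂[p,q] = q − p.
As a 8×12 matrix over Z this has rank 7, with invariant factors (1,1,1,1,1,1,1).

The boundary map ∂_2: C_2 → C_1 sends each 2-simplex [p,q,r] to [q,r] − [p,r] + [p,q]. For instance
  ∂GJL = JL − GL + GJ,
  ∂ABJ = BJ − AJ + AB.
The 12×5 boundary matrix has rank 4 and Smith normal form diag(1,1,1,1).

Boundary ∂_3: C_3 → C_2 sends each 3-simplex σ to the alternating sum Σ_i (−1)^i (σ with its i-th vertex removed). For instance
  ∂BGJL = GJL − BJL + BGL − BGJ.
The 5×1 boundary matrix has rank 1 and Smith normal form diag(1).

Reading off H_k = ker ∂_k / im ∂_{k+1}:

  H_0: rank C_0 − rank ∂_1 = 8 − 7 = 1, and the invariant factors of ∂_1 are all 1, so H_0 ≅ Z.
  H_1: rank ker ∂_1 − rank ∂_2 = (12 − 7) − 4 = 1, and the invariant factors of ∂_2 are all 1, so H_1 ≅ Z.
  H_2: rank ker ∂_2 − rank ∂_3 = (5 − 4) − 1 = 0, and the invariant factors of ∂_3 are all 1, so H_2 ≅ 0.
  H_3: rank ker ∂_3 − rank ∂_4 = (1 − 1) − 0 = 0, and there is no ∂_4, so H_3 ≅ 0.

H_0 = Z,  H_1 = Z,  H_2 = 0,  H_3 = 0.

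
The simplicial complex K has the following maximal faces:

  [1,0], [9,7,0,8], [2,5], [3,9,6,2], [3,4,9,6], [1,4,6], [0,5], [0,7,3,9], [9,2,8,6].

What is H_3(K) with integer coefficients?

K has 10 vertices, 24 edges, 18 triangles, 5 3-simplices.
rank ∂_3 = 5, rank ∂_4 = 0 ⇒ b_3 = 5 − 5 − 0 = 0. So H_3 = 0.

H_3 = 0.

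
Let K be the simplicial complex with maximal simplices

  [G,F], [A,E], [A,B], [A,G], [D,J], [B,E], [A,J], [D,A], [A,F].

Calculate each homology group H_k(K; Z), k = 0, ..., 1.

Take the total order A < B < D < E < F < G < J on the vertex set. Then K (dimension 1) consists of the simplices:

  0-simplices (7): A, B, D, E, F, G, J
  1-simplices (9): AB, AD, AE, AF, AG, AJ, BE, DJ, FG

giving chain groups C_0 ≅ Z^7, C_1 ≅ Z^9.

Boundary ∂_1: C_1 → C_0 maps an edge to its endpoints' difference, ∂[p,q] = q − p. For instance
  ∂AB = B − A.
As a 7×9 matrix over Z this has rank 6, with invariant factors (1,1,1,1,1,1).

Reading off H_k = ker ∂_k / im ∂_{k+1}:

  H_0: rank C_0 − rank ∂_1 = 7 − 6 = 1, and the invariant factors of ∂_1 are all 1, so H_0 ≅ Z.
  H_1: rank ker ∂_1 − rank ∂_2 = (9 − 6) − 0 = 3, and there is no ∂_2, so H_1 ≅ Z^3.

(K is a triangulation of a wedge of 3 circles.)

H_0 = Z,  H_1 = Z^3.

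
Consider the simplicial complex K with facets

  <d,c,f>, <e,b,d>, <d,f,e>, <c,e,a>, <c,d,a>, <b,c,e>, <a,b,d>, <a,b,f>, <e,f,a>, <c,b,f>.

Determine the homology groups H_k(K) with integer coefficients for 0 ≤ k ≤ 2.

H_0 ≅ Z,  H_1 ≅ Z/2Z,  H_2 = 0.

Fix the vertex order a < b < c < d < e < f and write every simplex with vertices in increasing order. Then dim K = 2 and the simplices of K are:

  0-simplices (6): a, b, c, d, e, f
  1-simplices (15): ab, ac, ad, ae, af, bc, bd, be, bf, cd, ce, cf, de, df, ef
  2-simplices (10): abd, abf, acd, ace, aef, bce, bcf, bde, cdf, def

Hence C_0 ≅ Z^6, C_1 ≅ Z^15, C_2 ≅ Z^10.

Boundary ∂_1: C_1 → C_0 is given by ∂[p,q] = [q] − [p]. For instance
  ∂ac = c − a.
As a 6×15 matrix over Z this has rank 5, with invariant factors (1,1,1,1,1).

The boundary map ∂_2: C_2 → C_1 sends each 2-simplex [p,q,r] to [q,r] − [p,r] + [p,q]. For instance
  ∂acd = cd − ad + ac,
  ∂bce = ce − be + bc.
This gives a 15×10 integer matrix of rank 10; reducing to Smith normal form yields diagonal entries (1,1,1,1,1,1,1,1,1,2).

Now H_k = ker ∂_k / im ∂_{k+1}, so:

  H_0: rank C_0 − rank ∂_1 = 6 − 5 = 1, and the invariant factors of ∂_1 are all 1, so H_0 = Z.
  H_1: rank ker ∂_1 − rank ∂_2 = (15 − 5) − 10 = 0, and ∂_2 has invariant factor 2 > 1, so H_1 = Z/2Z.
  H_2: rank ker ∂_2 − rank ∂_3 = (10 − 10) − 0 = 0, and there is no ∂_3, so H_2 = 0.

As a check, the Euler characteristic is 6 − 15 + 10 = 1, which agrees with 1 − 0 + 0 = 1.
(K is a triangulation of the real projective plane RP^2.)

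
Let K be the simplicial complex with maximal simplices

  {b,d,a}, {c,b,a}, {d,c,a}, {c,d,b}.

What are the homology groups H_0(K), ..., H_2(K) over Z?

Order the vertices as a < b < c < d. Listing each simplex with vertices in this order, K has dimension 2 with simplices:

  0-simplices (4): a, b, c, d
  1-simplices (6): ab, ac, ad, bc, bd, cd
  2-simplices (4): abc, abd, acd, bcd

so the chain groups are C_0 ≅ Z^4, C_1 ≅ Z^6, C_2 ≅ Z^4.

The boundary map ∂_1: C_1 → C_0 sends each edge [p,q] (with p < q) to q − p. For instance
  ∂ac = c − a.
The resulting 4×6 matrix has rank 3, and its Smith normal form has invariant factors (1,1,1).

∂_2: C_2 → C_1 maps a triangle to the signed sum of its edges. For instance
  ∂abd = bd − ad + ab,
  ∂abc = bc − ac + ab.
The 6×4 boundary matrix has rank 3 and Smith normal form diag(1,1,1).

From H_k ≅ ker(∂_k) / im(∂_{k+1}) we obtain:

  H_0: rank C_0 − rank ∂_1 = 4 − 3 = 1, and the invariant factors of ∂_1 are all 1, so H_0 = Z.
  H_1: rank ker ∂_1 − rank ∂_2 = (6 − 3) − 3 = 0, and the invariant factors of ∂_2 are all 1, so H_1 = 0.
  H_2: rank ker ∂_2 − rank ∂_3 = (4 − 3) − 0 = 1, and there is no ∂_3, so H_2 = Z.

H_0 ≅ Z,  H_1 = 0,  H_2 ≅ Z.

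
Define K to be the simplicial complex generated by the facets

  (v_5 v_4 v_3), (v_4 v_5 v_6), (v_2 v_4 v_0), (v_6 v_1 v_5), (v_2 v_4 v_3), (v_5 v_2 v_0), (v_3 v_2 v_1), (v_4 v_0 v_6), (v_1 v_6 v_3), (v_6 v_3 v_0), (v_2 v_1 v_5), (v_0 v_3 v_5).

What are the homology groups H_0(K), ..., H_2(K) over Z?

We work with the vertex ordering v_0 < v_1 < v_2 < v_3 < v_4 < v_5 < v_6. The simplices of K, each written with vertices in increasing order, are:

  0-simplices (7): [v_0], [v_1], [v_2], [v_3], [v_4], [v_5], [v_6]
  1-simplices (18): (18 of them)
  2-simplices (12): (12 of them)

Hence C_0 ≅ Z^7, C_1 ≅ Z^18, C_2 ≅ Z^12.

∂_1: C_1 → C_0 is given by ∂[p,q] = [q] − [p]. For instance
  ∂[v_5,v_6] = [v_6] − [v_5].
The resulting 7×18 matrix has rank 6, and its Smith normal form has invariant factors (1,1,1,1,1,1).

Boundary ∂_2: C_2 → C_1 acts by ∂[p,q,r] = [q,r] − [p,r] + [p,q]. For instance
  ∂[v_0,v_4,v_6] = [v_4,v_6] − [v_0,v_6] + [v_0,v_4],
  ∂[v_3,v_4,v_5] = [v_4,v_5] − [v_3,v_5] + [v_3,v_4].
As a 18×12 matrix over Z this has rank 12, with invariant factors (1,1,1,1,1,1,1,1,1,1,1,2).

Now H_k = ker ∂_k / im ∂_{k+1}, so:

  H_0: rank C_0 − rank ∂_1 = 7 − 6 = 1, and the invariant factors of ∂_1 are all 1, so H_0 = Z.
  H_1: rank ker ∂_1 − rank ∂_2 = (18 − 6) − 12 = 0, and ∂_2 has invariant factor 2 > 1, so H_1 = Z/2.
  H_2: rank ker ∂_2 − rank ∂_3 = (12 − 12) − 0 = 0, and there is no ∂_3, so H_2 = 0.

H_0 = Z,  H_1 = Z/2,  H_2 = 0.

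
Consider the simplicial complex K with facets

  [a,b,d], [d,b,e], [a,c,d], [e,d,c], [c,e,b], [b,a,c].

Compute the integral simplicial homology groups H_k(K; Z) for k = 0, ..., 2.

K has 5 vertices, 9 edges, 6 triangles.
rank ∂_0 = 0, rank ∂_1 = 4 ⇒ b_0 = 5 − 0 − 4 = 1; all invariant factors of ∂_1 are 1 so no torsion. So H_0 ≅ Z.
rank ∂_1 = 4, rank ∂_2 = 5 ⇒ b_1 = 9 − 4 − 5 = 0; all invariant factors of ∂_2 are 1 so no torsion. So H_1 ≅ 0.
rank ∂_2 = 5, rank ∂_3 = 0 ⇒ b_2 = 6 − 5 − 0 = 1. So H_2 ≅ Z.

H_0 = Z,  H_1 = 0,  H_2 = Z.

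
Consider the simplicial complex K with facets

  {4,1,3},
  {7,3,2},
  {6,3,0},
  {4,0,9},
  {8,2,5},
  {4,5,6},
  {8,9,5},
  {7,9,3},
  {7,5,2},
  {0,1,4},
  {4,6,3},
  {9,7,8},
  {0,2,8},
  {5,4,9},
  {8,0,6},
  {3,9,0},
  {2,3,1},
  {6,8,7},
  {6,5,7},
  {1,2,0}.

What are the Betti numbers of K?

b_0 = 1, b_1 = 1, b_2 = 0.

K has 10 vertices, 30 edges, 20 triangles.
rank ∂_0 = 0, rank ∂_1 = 9 ⇒ b_0 = 10 − 0 − 9 = 1; all invariant factors of ∂_1 are 1 so no torsion. So H_0 ≅ Z.
rank ∂_1 = 9, rank ∂_2 = 20 ⇒ b_1 = 30 − 9 − 20 = 1; ∂_2 has invariant factor(s) [2] giving torsion. So H_1 ≅ Z ⊕ Z/2.
rank ∂_2 = 20, rank ∂_3 = 0 ⇒ b_2 = 20 − 20 − 0 = 0. So H_2 ≅ 0.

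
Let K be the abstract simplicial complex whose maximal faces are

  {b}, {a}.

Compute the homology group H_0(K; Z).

Order the vertices as a < b. Listing each simplex with vertices in this order, K has dimension 0 with simplices:

  0-simplices (2): a, b

Hence C_0 ≅ Z^2.

From H_k ≅ ker(∂_k) / im(∂_{k+1}) we obtain:

  H_0: rank C_0 − rank ∂_1 = 2 − 0 = 2, and there is no ∂_1, so H_0 ≅ Z^2.

H_0 ≅ Z^2.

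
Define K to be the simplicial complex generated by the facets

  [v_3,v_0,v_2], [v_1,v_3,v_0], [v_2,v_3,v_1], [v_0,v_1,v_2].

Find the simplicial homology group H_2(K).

H_2 ≅ Z.

Order the vertices as v_0 < v_1 < v_2 < v_3. Listing each simplex with vertices in this order, K has dimension 2 with simplices:

  0-simplices (4): [v_0], [v_1], [v_2], [v_3]
  1-simplices (6): [v_0,v_1], [v_0,v_2], [v_0,v_3], [v_1,v_2], [v_1,v_3], [v_2,v_3]
  2-simplices (4): [v_0,v_1,v_2], [v_0,v_1,v_3], [v_0,v_2,v_3], [v_1,v_2,v_3]

Hence C_0 ≅ Z^4, C_1 ≅ Z^6, C_2 ≅ Z^4.

The boundary map ∂_1: C_1 → C_0 is given by ∂[p,q] = [q] − [p]. For instance
  ∂[v_1,v_3] = [v_3] − [v_1].
The resulting 4×6 matrix has rank 3, and its Smith normal form has invariant factors (1,1,1).

Boundary ∂_2: C_2 → C_1 sends each 2-simplex [p,q,r] to [q,r] − [p,r] + [p,q]. For instance
  ∂[v_1,v_2,v_3] = [v_2,v_3] − [v_1,v_3] + [v_1,v_2],
  ∂[v_0,v_2,v_3] = [v_2,v_3] − [v_0,v_3] + [v_0,v_2].
This gives a 6×4 integer matrix of rank 3; reducing to Smith normal form yields diagonal entries (1,1,1).

From H_k ≅ ker(∂_k) / im(∂_{k+1}) we obtain:

  H_2: rank ker ∂_2 − rank ∂_3 = (4 − 3) − 0 = 1, and there is no ∂_3, so H_2 ≅ Z.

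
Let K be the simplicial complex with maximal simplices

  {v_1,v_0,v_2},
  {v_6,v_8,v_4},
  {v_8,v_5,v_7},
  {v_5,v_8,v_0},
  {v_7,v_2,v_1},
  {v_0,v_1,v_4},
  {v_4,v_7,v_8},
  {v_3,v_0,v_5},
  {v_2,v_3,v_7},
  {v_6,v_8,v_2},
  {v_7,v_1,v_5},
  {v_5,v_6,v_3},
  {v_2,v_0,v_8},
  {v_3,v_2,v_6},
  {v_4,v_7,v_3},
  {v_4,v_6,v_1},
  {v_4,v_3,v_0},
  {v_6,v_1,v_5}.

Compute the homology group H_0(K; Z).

K has 9 vertices, 27 edges, 18 triangles.
rank ∂_0 = 0, rank ∂_1 = 8 ⇒ b_0 = 9 − 0 − 8 = 1; all invariant factors of ∂_1 are 1 so no torsion. So H_0 ≅ Z.

H_0 ≅ Z.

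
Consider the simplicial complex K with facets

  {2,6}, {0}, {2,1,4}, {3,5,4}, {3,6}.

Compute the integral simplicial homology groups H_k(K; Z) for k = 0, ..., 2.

H_0 ≅ Z^2,  H_1 ≅ Z,  H_2 = 0.

K has 7 vertices, 8 edges, 2 triangles.
rank ∂_0 = 0, rank ∂_1 = 5 ⇒ b_0 = 7 − 0 − 5 = 2; all invariant factors of ∂_1 are 1 so no torsion. So H_0 = Z^2.
rank ∂_1 = 5, rank ∂_2 = 2 ⇒ b_1 = 8 − 5 − 2 = 1; all invariant factors of ∂_2 are 1 so no torsion. So H_1 = Z.
rank ∂_2 = 2, rank ∂_3 = 0 ⇒ b_2 = 2 − 2 − 0 = 0. So H_2 = 0.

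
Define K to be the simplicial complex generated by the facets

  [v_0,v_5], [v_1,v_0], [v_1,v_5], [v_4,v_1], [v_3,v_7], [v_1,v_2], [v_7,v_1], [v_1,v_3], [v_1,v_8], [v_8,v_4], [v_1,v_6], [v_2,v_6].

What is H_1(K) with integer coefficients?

Fix the vertex order v_0 < v_1 < v_2 < v_3 < v_4 < v_5 < v_6 < v_7 < v_8 and write every simplex with vertices in increasing order. Then dim K = 1 and the simplices of K are:

  0-simplices (9): [v_0], [v_1], [v_2], [v_3], [v_4], [v_5], [v_6], [v_7], [v_8]
  1-simplices (12): [v_0,v_1], [v_0,v_5], [v_1,v_2], [v_1,v_3], [v_1,v_4], [v_1,v_5], [v_1,v_6], [v_1,v_7], [v_1,v_8], [v_2,v_6], [v_3,v_7], [v_4,v_8]

so the chain groups are C_0 ≅ Z^9, C_1 ≅ Z^12.

∂_1: C_1 → C_0 maps an edge to its endpoints' difference, ∂[p,q] = q − p. For instance
  ∂[v_1,v_4] = [v_4] − [v_1].
The resulting 9×12 matrix has rank 8, and its Smith normal form has invariant factors (1,1,1,1,1,1,1,1).

Computing H_k = (kernel of ∂_k) / (image of ∂_{k+1}):

  H_1: rank ker ∂_1 − rank ∂_2 = (12 − 8) − 0 = 4, and there is no ∂_2, so H_1 = Z^4.

H_1 ≅ Z^4.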